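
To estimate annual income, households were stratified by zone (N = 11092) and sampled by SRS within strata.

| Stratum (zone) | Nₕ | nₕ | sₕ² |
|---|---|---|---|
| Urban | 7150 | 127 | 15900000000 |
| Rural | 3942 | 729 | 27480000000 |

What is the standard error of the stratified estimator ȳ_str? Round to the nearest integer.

7415

Var(ȳ_str) = Σₕ Wₕ²(1 − fₕ)sₕ²/nₕ with Wₕ = Nₕ/N, N = 11092.
Urban: Wₕ = 0.64460873; term = 0.64460873²·(1 − 0.01776224)·15900000000/127 = 5.1097822 × 10^7.
Rural: Wₕ = 0.35539127; term = 0.35539127²·(1 − 0.18493151)·27480000000/729 = 3.8805816 × 10^6.
Sum = 5.4978404 × 10^7.
SE = √(5.4978404 × 10^7) = 7415.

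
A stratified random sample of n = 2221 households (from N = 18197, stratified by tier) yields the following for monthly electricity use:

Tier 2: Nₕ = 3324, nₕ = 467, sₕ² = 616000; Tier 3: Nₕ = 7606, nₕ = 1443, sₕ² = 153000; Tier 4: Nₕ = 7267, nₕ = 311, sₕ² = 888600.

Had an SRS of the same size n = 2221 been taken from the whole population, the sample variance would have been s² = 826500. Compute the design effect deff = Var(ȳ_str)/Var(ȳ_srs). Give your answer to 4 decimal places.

Var(ȳ_str) = Σ Wₕ²(1−fₕ)sₕ²/nₕ with Wₕ = Nₕ/18197:
  Tier 2: (3324/18197)²·(1−467/3324)·616000/467 = 37.829926
  Tier 3: (7606/18197)²·(1−1443/7606)·153000/1443 = 15.009769
  Tier 4: (7267/18197)²·(1−311/7267)·888600/311 = 436.17529
  → Var(ȳ_str) = 489.01499.
Var(ȳ_srs) = (1 − 2221/18197)·826500/2221 = 326.7101.
deff = 489.01499 / 326.7101 = 1.4968.

1.4968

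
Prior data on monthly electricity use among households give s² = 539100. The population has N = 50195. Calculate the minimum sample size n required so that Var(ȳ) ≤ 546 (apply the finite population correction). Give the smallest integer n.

Without fpc, n₀ = s²/D = 539100/546 = 987.3626.
With fpc, (1 − n/N)·s²/n ≤ D requires n ≥ n₀/(1 + n₀/N) = 987.3626/(1 + 987.3626/50195) = 968.3153.
Rounding up, n = 969.

969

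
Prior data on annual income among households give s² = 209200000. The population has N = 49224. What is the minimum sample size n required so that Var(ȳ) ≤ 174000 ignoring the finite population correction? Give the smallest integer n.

1203

Without fpc, n₀ = s²/D = 209200000/174000 = 1202.2989.
Rounding up, n = 1203.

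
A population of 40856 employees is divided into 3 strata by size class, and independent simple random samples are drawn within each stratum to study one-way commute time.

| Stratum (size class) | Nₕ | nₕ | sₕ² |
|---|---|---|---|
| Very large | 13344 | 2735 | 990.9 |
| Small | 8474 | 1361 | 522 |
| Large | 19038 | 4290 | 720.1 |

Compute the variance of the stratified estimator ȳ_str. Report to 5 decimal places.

Var(ȳ_str) = Σₕ Wₕ²(1 − fₕ)sₕ²/nₕ with Wₕ = Nₕ/N, N = 40856.
Very large: Wₕ = 0.32661053; term = 0.32661053²·(1 − 0.20496103)·990.9/2735 = 0.03072708.
Small: Wₕ = 0.20741140; term = 0.20741140²·(1 − 0.16060892)·522/1361 = 0.013849751.
Large: Wₕ = 0.46597807; term = 0.46597807²·(1 − 0.22533880)·720.1/4290 = 0.028234382.
Sum = 0.072811213.

0.07281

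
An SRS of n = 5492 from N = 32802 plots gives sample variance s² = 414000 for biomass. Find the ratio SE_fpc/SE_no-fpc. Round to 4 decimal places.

f = n/N = 5492/32802 = 0.16742882.
SE_no-fpc = √(s²/n) = 8.6823024; SE_fpc = √((1−f)s²/n) = 7.9221962.
Ratio = √(1−f) = 0.91245339.

0.9125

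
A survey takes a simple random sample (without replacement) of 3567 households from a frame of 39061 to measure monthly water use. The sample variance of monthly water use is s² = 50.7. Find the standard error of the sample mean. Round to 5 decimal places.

Under SRS without replacement, Var(ȳ) = (1 − f)·s²/n with f = n/N = 3567/39061 = 0.09131871.
Var(ȳ) = (1 − 0.09131871)·50.7/3567 = 0.90868129·0.014213625 = 0.012915655.
SE(ȳ) = √(0.012915655) = 0.11365.

0.11365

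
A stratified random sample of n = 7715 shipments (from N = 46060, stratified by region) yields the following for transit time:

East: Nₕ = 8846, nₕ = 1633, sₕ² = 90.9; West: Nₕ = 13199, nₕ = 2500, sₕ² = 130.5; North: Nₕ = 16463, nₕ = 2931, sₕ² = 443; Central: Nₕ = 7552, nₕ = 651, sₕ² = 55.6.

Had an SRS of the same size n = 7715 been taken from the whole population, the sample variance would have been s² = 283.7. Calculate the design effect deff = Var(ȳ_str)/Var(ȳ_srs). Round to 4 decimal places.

0.7552

Var(ȳ_str) = Σ Wₕ²(1−fₕ)sₕ²/nₕ with Wₕ = Nₕ/46060:
  East: (8846/46060)²·(1−1633/8846)·90.9/1633 = 0.0016741436
  West: (13199/46060)²·(1−2500/13199)·130.5/2500 = 0.0034746163
  North: (16463/46060)²·(1−2931/16463)·443/2931 = 0.015871245
  Central: (7552/46060)²·(1−651/7552)·55.6/651 = 0.0020980699
  → Var(ȳ_str) = 0.023118075.
Var(ȳ_srs) = (1 − 7715/46060)·283.7/7715 = 0.030613164.
deff = 0.023118075 / 0.030613164 = 0.7552.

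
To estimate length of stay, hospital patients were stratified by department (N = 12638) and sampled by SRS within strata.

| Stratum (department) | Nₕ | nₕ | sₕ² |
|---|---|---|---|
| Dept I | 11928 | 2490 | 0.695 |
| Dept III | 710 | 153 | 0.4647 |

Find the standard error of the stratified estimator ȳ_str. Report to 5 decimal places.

0.01429

Var(ȳ_str) = Σₕ Wₕ²(1 − fₕ)sₕ²/nₕ with Wₕ = Nₕ/N, N = 12638.
Dept I: Wₕ = 0.94382022; term = 0.94382022²·(1 − 0.20875252)·0.695/2490 = 1.9673261 × 10^-4.
Dept III: Wₕ = 0.05617978; term = 0.05617978²·(1 − 0.21549296)·0.4647/153 = 7.5203505 × 10^-6.
Sum = 2.0425296 × 10^-4.
SE = √(2.0425296 × 10^-4) = 0.01429.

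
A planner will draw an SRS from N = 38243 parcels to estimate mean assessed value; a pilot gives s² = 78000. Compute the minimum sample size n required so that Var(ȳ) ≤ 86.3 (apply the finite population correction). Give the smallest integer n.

Without fpc, n₀ = s²/D = 78000/86.3 = 903.8239.
With fpc, (1 − n/N)·s²/n ≤ D requires n ≥ n₀/(1 + n₀/N) = 903.8239/(1 + 903.8239/38243) = 882.9564.
Rounding up, n = 883.

883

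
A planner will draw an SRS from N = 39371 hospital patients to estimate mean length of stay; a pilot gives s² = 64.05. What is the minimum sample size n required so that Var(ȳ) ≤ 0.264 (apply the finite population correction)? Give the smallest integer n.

Without fpc, n₀ = s²/D = 64.05/0.264 = 242.6136.
With fpc, (1 − n/N)·s²/n ≤ D requires n ≥ n₀/(1 + n₀/N) = 242.6136/(1 + 242.6136/39371) = 241.1277.
Rounding up, n = 242.

242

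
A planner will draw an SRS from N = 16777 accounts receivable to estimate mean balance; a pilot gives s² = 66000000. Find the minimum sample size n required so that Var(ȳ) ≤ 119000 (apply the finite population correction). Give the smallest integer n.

Without fpc, n₀ = s²/D = 66000000/119000 = 554.6218.
With fpc, (1 − n/N)·s²/n ≤ D requires n ≥ n₀/(1 + n₀/N) = 554.6218/(1 + 554.6218/16777) = 536.8736.
Rounding up, n = 537.

537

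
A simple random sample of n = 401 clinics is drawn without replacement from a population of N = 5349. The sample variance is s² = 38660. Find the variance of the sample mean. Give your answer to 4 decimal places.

Under SRS without replacement, Var(ȳ) = (1 − f)·s²/n with f = n/N = 401/5349 = 0.07496728.
Var(ȳ) = (1 − 0.07496728)·38660/401 = 0.92503272·96.408978 = 89.181458.

89.1815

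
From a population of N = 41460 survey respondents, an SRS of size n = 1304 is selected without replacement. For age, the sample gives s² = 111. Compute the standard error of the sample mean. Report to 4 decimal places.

Under SRS without replacement, Var(ȳ) = (1 − f)·s²/n with f = n/N = 1304/41460 = 0.03145200.
Var(ȳ) = (1 − 0.03145200)·111/1304 = 0.96854800·0.085122699 = 0.08244542.
SE(ȳ) = √(0.08244542) = 0.2871.

0.2871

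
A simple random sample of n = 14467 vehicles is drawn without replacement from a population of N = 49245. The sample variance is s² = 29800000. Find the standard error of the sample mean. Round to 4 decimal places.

Under SRS without replacement, Var(ȳ) = (1 − f)·s²/n with f = n/N = 14467/49245 = 0.29377602.
Var(ȳ) = (1 − 0.29377602)·29800000/14467 = 0.70622398·2059.8604 = 1454.7228.
SE(ȳ) = √(1454.7228) = 38.1408.

38.1408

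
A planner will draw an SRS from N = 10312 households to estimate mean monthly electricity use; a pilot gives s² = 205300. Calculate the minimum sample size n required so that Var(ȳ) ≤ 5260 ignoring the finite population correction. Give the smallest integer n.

40

Without fpc, n₀ = s²/D = 205300/5260 = 39.0304.
Rounding up, n = 40.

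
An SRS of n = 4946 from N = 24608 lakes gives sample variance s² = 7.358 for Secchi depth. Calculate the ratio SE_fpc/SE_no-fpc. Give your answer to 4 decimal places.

0.8939

f = n/N = 4946/24608 = 0.20099155.
SE_no-fpc = √(s²/n) = 0.038570284; SE_fpc = √((1−f)s²/n) = 0.034476925.
Ratio = √(1−f) = 0.89387273.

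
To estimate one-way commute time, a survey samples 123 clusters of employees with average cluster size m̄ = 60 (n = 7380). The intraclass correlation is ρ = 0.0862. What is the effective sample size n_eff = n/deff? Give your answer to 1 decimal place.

deff = 1 + (60 − 1)·0.0862 = 1 + 5.0858 = 6.0858.
n_eff = 7380 / 6.0858 = 1212.7.

1212.7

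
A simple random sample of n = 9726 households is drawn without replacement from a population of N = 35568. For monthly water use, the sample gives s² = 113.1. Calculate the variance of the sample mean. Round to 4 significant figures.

0.008449

Under SRS without replacement, Var(ȳ) = (1 − f)·s²/n with f = n/N = 9726/35568 = 0.27344804.
Var(ȳ) = (1 − 0.27344804)·113.1/9726 = 0.72655196·0.011628624 = 0.0084487997.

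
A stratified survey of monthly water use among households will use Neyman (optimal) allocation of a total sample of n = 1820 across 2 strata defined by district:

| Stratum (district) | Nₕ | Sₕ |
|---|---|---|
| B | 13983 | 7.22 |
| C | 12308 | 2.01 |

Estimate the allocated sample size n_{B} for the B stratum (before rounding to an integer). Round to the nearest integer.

1462

Neyman allocation: nₕ = n·NₕSₕ / Σⱼ NⱼSⱼ.
Σ NⱼSⱼ = 13983·7.22 + 12308·2.01 = 125696.34.
n_{B} = 1820·13983·7.22 / 125696.34 = 1462.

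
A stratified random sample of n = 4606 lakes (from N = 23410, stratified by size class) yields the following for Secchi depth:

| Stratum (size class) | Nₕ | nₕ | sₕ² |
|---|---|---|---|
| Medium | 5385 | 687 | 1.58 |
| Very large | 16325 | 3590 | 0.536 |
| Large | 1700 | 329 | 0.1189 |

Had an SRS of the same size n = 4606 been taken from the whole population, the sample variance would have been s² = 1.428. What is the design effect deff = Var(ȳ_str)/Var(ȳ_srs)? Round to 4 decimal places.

Var(ȳ_str) = Σ Wₕ²(1−fₕ)sₕ²/nₕ with Wₕ = Nₕ/23410:
  Medium: (5385/23410)²·(1−687/5385)·1.58/687 = 1.0616864 × 10^-4
  Very large: (16325/23410)²·(1−3590/16325)·0.536/3590 = 5.6639532 × 10^-5
  Large: (1700/23410)²·(1−329/1700)·0.1189/329 = 1.5369846 × 10^-6
  → Var(ȳ_str) = 1.6434516 × 10^-4.
Var(ȳ_srs) = (1 − 4606/23410)·1.428/4606 = 2.4903082 × 10^-4.
deff = (1.6434516 × 10^-4) / (2.4903082 × 10^-4) = 0.6599.

0.6599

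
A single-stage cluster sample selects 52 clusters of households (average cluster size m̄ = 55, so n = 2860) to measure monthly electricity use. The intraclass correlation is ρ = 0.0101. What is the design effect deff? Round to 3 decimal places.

deff = 1 + (55 − 1)·0.0101 = 1 + 0.5454 = 1.5454.

1.545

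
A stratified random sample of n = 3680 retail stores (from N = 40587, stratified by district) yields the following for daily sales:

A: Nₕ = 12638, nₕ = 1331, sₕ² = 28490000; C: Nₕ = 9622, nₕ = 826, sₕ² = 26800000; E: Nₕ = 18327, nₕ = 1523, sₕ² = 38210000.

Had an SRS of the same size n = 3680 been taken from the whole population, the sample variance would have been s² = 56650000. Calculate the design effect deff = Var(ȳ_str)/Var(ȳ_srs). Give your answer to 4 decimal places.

0.5868

Var(ȳ_str) = Σ Wₕ²(1−fₕ)sₕ²/nₕ with Wₕ = Nₕ/40587:
  A: (12638/40587)²·(1−1331/12638)·28490000/1331 = 1856.8047
  C: (9622/40587)²·(1−826/9622)·26800000/826 = 1666.9839
  E: (18327/40587)²·(1−1523/18327)·38210000/1523 = 4690.372
  → Var(ȳ_str) = 8214.1606.
Var(ȳ_srs) = (1 − 3680/40587)·56650000/3680 = 13998.255.
deff = 8214.1606 / 13998.255 = 0.5868.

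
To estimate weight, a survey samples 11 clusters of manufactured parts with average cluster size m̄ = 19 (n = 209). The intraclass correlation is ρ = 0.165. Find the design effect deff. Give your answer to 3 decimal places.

3.970

deff = 1 + (19 − 1)·0.165 = 1 + 2.97 = 3.97.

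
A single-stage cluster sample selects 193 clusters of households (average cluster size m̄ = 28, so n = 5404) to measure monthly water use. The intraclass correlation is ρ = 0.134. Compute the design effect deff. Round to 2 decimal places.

deff = 1 + (28 − 1)·0.134 = 1 + 3.618 = 4.618.

4.62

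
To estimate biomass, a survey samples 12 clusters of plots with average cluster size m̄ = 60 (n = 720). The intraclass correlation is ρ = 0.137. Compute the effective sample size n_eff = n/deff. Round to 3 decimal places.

79.269

deff = 1 + (60 − 1)·0.137 = 1 + 8.083 = 9.083.
n_eff = 720 / 9.083 = 79.269.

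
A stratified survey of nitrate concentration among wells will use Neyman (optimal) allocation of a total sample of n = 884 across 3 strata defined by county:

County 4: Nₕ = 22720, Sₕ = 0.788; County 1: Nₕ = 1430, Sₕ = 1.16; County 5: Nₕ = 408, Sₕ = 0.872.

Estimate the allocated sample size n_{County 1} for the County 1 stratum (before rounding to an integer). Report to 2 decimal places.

Neyman allocation: nₕ = n·NₕSₕ / Σⱼ NⱼSⱼ.
Σ NⱼSⱼ = 22720·0.788 + 1430·1.16 + 408·0.872 = 19917.936.
n_{County 1} = 884·1430·1.16 / 19917.936 = 73.62.

73.62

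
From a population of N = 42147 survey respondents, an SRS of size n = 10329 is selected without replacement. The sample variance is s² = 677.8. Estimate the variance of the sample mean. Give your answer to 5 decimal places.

Under SRS without replacement, Var(ȳ) = (1 − f)·s²/n with f = n/N = 10329/42147 = 0.24507082.
Var(ȳ) = (1 − 0.24507082)·677.8/10329 = 0.75492918·0.065621067 = 0.049539258.

0.04954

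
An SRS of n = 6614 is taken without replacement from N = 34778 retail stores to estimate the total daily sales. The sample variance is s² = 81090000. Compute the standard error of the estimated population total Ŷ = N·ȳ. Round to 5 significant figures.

3.4654 × 10^6

Var(Ŷ) = N²·Var(ȳ) = N²·(1 − n/N)·s²/n.
f = 6614/34778 = 0.19017770; Var(ȳ) = 0.80982230·81090000/6614 = 9928.7104.
Var(Ŷ) = 34778² · 9928.7104 = 1.2008867 × 10^13.
SE(Ŷ) = √(1.2008867 × 10^13) = 3.4654 × 10^6.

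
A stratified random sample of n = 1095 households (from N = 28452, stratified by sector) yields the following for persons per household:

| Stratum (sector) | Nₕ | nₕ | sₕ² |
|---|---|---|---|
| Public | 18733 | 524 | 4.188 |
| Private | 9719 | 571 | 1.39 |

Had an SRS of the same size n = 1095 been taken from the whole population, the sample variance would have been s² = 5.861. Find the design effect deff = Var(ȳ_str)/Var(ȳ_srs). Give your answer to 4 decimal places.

0.7063

Var(ȳ_str) = Σ Wₕ²(1−fₕ)sₕ²/nₕ with Wₕ = Nₕ/28452:
  Public: (18733/28452)²·(1−524/18733)·4.188/524 = 0.0033677761
  Private: (9719/28452)²·(1−571/9719)·1.39/571 = 2.6736271 × 10^-4
  → Var(ȳ_str) = 0.0036351388.
Var(ȳ_srs) = (1 − 1095/28452)·5.861/1095 = 0.0051465154.
deff = 0.0036351388 / 0.0051465154 = 0.7063.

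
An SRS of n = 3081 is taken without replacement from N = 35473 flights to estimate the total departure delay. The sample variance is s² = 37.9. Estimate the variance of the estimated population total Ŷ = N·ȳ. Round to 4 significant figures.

Var(Ŷ) = N²·Var(ȳ) = N²·(1 − n/N)·s²/n.
f = 3081/35473 = 0.08685479; Var(ȳ) = 0.91314521·37.9/3081 = 0.011232783.
Var(Ŷ) = 35473² · 0.011232783 = 1.413459 × 10^7.

1.413 × 10^7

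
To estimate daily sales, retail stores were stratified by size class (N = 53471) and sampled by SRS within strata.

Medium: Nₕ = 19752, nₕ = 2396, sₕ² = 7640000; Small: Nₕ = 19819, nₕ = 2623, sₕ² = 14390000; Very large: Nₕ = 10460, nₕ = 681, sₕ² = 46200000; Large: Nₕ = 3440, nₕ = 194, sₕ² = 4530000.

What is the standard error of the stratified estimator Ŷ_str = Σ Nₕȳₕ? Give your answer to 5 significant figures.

Var(Ŷ_str) = Σₕ Nₕ²(1 − fₕ)sₕ²/nₕ.
Medium: 19752²·(1 − 2396/19752)·7640000/2396 = 1.0931185 × 10^12.
Small: 19819²·(1 − 2623/19819)·14390000/2623 = 1.8696989 × 10^12.
Very large: 10460²·(1 − 681/10460)·46200000/681 = 6.9393852 × 10^12.
Large: 3440²·(1 − 194/3440)·4530000/194 = 2.6073746 × 10^11.
Sum = 1.016294 × 10^13.
SE = √(1.016294 × 10^13) = 3.1879 × 10^6.

3.1879 × 10^6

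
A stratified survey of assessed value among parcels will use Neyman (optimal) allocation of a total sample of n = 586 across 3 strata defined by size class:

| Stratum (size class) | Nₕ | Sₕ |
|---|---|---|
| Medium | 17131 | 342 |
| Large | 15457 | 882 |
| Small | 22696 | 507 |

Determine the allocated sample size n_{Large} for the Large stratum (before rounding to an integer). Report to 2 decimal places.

Neyman allocation: nₕ = n·NₕSₕ / Σⱼ NⱼSⱼ.
Σ NⱼSⱼ = 17131·342 + 15457·882 + 22696·507 = 3.0998748 × 10^7.
n_{Large} = 586·15457·882 / (3.0998748 × 10^7) = 257.72.

257.72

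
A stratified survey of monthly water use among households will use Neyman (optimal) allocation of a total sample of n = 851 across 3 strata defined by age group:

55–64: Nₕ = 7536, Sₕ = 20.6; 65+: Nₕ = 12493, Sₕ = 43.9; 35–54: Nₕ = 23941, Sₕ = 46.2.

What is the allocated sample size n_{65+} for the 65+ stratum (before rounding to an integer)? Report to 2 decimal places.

Neyman allocation: nₕ = n·NₕSₕ / Σⱼ NⱼSⱼ.
Σ NⱼSⱼ = 7536·20.6 + 12493·43.9 + 23941·46.2 = 1.8097585 × 10^6.
n_{65+} = 851·12493·43.9 / (1.8097585 × 10^6) = 257.89.

257.89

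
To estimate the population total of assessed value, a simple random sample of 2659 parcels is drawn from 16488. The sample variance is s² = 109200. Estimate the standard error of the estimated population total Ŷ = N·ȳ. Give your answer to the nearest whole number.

Var(Ŷ) = N²·Var(ȳ) = N²·(1 − n/N)·s²/n.
f = 2659/16488 = 0.16126880; Var(ȳ) = 0.83873120·109200/2659 = 34.445072.
Var(Ŷ) = 16488² · 34.445072 = 9.3640356 × 10^9.
SE(Ŷ) = √(9.3640356 × 10^9) = 96768.

96768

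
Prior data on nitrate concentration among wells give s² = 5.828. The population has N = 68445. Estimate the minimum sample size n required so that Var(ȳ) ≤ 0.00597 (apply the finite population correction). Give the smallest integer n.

963

Without fpc, n₀ = s²/D = 5.828/0.00597 = 976.2144.
With fpc, (1 − n/N)·s²/n ≤ D requires n ≥ n₀/(1 + n₀/N) = 976.2144/(1 + 976.2144/68445) = 962.4867.
Rounding up, n = 963.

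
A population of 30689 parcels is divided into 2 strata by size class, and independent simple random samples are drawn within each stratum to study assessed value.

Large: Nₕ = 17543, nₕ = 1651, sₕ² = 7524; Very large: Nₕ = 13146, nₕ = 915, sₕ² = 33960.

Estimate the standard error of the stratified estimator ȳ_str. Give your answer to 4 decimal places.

2.7722

Var(ȳ_str) = Σₕ Wₕ²(1 − fₕ)sₕ²/nₕ with Wₕ = Nₕ/N, N = 30689.
Large: Wₕ = 0.57163805; term = 0.57163805²·(1 − 0.09411161)·7524/1651 = 1.3490208.
Very large: Wₕ = 0.42836195; term = 0.42836195²·(1 − 0.06960292)·33960/915 = 6.3363142.
Sum = 7.685335.
SE = √(7.685335) = 2.7722.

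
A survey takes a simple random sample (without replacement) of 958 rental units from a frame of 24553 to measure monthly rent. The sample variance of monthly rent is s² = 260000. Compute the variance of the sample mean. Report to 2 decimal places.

260.81

Under SRS without replacement, Var(ȳ) = (1 − f)·s²/n with f = n/N = 958/24553 = 0.03901764.
Var(ȳ) = (1 − 0.03901764)·260000/958 = 0.96098236·271.39875 = 260.80941.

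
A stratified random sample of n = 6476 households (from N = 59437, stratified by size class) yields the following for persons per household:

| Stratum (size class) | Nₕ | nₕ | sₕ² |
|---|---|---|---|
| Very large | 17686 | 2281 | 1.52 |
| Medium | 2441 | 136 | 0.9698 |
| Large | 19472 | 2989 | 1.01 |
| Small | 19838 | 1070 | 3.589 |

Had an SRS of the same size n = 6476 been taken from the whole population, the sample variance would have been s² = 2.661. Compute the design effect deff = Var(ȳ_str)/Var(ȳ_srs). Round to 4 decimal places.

1.2207

Var(ȳ_str) = Σ Wₕ²(1−fₕ)sₕ²/nₕ with Wₕ = Nₕ/59437:
  Very large: (17686/59437)²·(1−2281/17686)·1.52/2281 = 5.1392041 × 10^-5
  Medium: (2441/59437)²·(1−136/2441)·0.9698/136 = 1.135712 × 10^-5
  Large: (19472/59437)²·(1−2989/19472)·1.01/2989 = 3.0699303 × 10^-5
  Small: (19838/59437)²·(1−1070/19838)·3.589/1070 = 3.5350194 × 10^-4
  → Var(ȳ_str) = 4.469504 × 10^-4.
Var(ȳ_srs) = (1 − 6476/59437)·2.661/6476 = 3.661317 × 10^-4.
deff = (4.469504 × 10^-4) / (3.661317 × 10^-4) = 1.2207.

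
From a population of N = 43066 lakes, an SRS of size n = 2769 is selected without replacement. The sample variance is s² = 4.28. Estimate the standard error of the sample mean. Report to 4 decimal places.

0.0380

Under SRS without replacement, Var(ȳ) = (1 − f)·s²/n with f = n/N = 2769/43066 = 0.06429666.
Var(ȳ) = (1 − 0.06429666)·4.28/2769 = 0.93570334·0.0015456844 = 0.001446302.
SE(ȳ) = √(0.001446302) = 0.0380.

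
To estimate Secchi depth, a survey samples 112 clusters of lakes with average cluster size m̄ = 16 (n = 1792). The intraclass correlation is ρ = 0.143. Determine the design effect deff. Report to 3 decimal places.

3.145

deff = 1 + (16 − 1)·0.143 = 1 + 2.145 = 3.145.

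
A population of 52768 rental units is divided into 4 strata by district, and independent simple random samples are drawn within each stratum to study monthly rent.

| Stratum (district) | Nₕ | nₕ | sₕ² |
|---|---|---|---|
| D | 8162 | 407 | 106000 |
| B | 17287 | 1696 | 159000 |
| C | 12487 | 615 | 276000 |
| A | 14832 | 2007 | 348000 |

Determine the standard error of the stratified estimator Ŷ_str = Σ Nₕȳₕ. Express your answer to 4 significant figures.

375900

Var(Ŷ_str) = Σₕ Nₕ²(1 − fₕ)sₕ²/nₕ.
D: 8162²·(1 − 407/8162)·106000/407 = 1.6485034 × 10^10.
B: 17287²·(1 − 1696/17287)·159000/1696 = 2.5267652 × 10^10.
C: 12487²·(1 − 615/12487)·276000/615 = 6.6529761 × 10^10.
A: 14832²·(1 − 2007/14832)·348000/2007 = 3.2982909 × 10^10.
Sum = 1.4126536 × 10^11.
SE = √(1.4126536 × 10^11) = 375900.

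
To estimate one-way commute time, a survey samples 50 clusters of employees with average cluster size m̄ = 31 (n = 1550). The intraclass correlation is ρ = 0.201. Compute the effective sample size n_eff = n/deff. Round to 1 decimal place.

deff = 1 + (31 − 1)·0.201 = 1 + 6.03 = 7.03.
n_eff = 1550 / 7.03 = 220.5.

220.5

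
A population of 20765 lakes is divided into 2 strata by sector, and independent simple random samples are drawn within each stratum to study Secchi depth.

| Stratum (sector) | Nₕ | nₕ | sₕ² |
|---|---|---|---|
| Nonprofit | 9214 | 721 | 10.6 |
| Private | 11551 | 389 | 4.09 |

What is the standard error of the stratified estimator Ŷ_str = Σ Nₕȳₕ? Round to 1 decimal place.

Var(Ŷ_str) = Σₕ Nₕ²(1 − fₕ)sₕ²/nₕ.
Nonprofit: 9214²·(1 − 721/9214)·10.6/721 = 1.1504823 × 10^6.
Private: 11551²·(1 − 389/11551)·4.09/389 = 1.3556117 × 10^6.
Sum = 2.506094 × 10^6.
SE = √(2.506094 × 10^6) = 1583.1.

1583.1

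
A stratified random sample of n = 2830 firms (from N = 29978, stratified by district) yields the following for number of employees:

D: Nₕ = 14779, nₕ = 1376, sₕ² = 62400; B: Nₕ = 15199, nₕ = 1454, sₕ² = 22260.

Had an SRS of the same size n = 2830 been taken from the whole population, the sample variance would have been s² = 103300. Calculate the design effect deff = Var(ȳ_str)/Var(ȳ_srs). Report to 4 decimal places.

Var(ȳ_str) = Σ Wₕ²(1−fₕ)sₕ²/nₕ with Wₕ = Nₕ/29978:
  D: (14779/29978)²·(1−1376/14779)·62400/1376 = 9.995578
  B: (15199/29978)²·(1−1454/15199)·22260/1454 = 3.5588952
  → Var(ȳ_str) = 13.554473.
Var(ȳ_srs) = (1 − 2830/29978)·103300/2830 = 33.055906.
deff = 13.554473 / 33.055906 = 0.4100.

0.4100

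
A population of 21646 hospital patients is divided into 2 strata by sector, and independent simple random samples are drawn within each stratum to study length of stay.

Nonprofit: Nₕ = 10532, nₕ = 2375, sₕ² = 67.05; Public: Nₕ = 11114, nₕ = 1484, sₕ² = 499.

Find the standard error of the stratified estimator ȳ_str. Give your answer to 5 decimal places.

Var(ȳ_str) = Σₕ Wₕ²(1 − fₕ)sₕ²/nₕ with Wₕ = Nₕ/N, N = 21646.
Nonprofit: Wₕ = 0.48655641; term = 0.48655641²·(1 − 0.22550323)·67.05/2375 = 0.0051763207.
Public: Wₕ = 0.51344359; term = 0.51344359²·(1 − 0.13352528)·499/1484 = 0.076808276.
Sum = 0.081984597.
SE = √(0.081984597) = 0.28633.

0.28633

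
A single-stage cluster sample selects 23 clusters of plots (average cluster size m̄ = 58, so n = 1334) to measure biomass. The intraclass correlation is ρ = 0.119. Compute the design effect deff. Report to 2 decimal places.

deff = 1 + (58 − 1)·0.119 = 1 + 6.783 = 7.783.

7.78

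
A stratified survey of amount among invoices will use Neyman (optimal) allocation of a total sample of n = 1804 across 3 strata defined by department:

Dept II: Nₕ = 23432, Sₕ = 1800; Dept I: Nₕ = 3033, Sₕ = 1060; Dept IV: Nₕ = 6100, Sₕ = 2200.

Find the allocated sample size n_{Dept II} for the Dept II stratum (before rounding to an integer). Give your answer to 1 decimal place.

Neyman allocation: nₕ = n·NₕSₕ / Σⱼ NⱼSⱼ.
Σ NⱼSⱼ = 23432·1800 + 3033·1060 + 6100·2200 = 5.881258 × 10^7.
n_{Dept II} = 1804·23432·1800 / (5.881258 × 10^7) = 1293.7.

1293.7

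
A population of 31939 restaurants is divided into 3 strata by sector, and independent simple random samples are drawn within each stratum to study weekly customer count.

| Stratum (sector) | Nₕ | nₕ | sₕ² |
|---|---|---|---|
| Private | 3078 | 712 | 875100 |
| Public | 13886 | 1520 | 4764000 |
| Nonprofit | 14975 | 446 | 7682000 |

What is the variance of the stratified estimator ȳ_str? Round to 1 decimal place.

4210.0

Var(ȳ_str) = Σₕ Wₕ²(1 − fₕ)sₕ²/nₕ with Wₕ = Nₕ/N, N = 31939.
Private: Wₕ = 0.09637121; term = 0.09637121²·(1 − 0.23131904)·875100/712 = 8.77442.
Public: Wₕ = 0.43476627; term = 0.43476627²·(1 − 0.10946277)·4764000/1520 = 527.58439.
Nonprofit: Wₕ = 0.46886252; term = 0.46886252²·(1 − 0.02978297)·7682000/446 = 3673.6635.
Sum = 4210.0223.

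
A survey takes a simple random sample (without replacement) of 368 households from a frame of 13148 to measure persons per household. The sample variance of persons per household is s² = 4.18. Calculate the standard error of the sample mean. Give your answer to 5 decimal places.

0.10508

Under SRS without replacement, Var(ȳ) = (1 − f)·s²/n with f = n/N = 368/13148 = 0.02798905.
Var(ȳ) = (1 − 0.02798905)·4.18/368 = 0.97201095·0.011358696 = 0.011040777.
SE(ȳ) = √(0.011040777) = 0.10508.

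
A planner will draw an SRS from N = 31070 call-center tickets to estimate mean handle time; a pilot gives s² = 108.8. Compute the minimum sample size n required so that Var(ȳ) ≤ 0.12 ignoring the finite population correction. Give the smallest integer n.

Without fpc, n₀ = s²/D = 108.8/0.12 = 906.6667.
Rounding up, n = 907.

907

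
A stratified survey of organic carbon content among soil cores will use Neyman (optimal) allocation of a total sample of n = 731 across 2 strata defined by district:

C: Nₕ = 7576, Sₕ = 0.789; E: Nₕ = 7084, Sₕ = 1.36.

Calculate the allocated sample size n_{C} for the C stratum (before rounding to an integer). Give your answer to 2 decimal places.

Neyman allocation: nₕ = n·NₕSₕ / Σⱼ NⱼSⱼ.
Σ NⱼSⱼ = 7576·0.789 + 7084·1.36 = 15611.704.
n_{C} = 731·7576·0.789 / 15611.704 = 279.89.

279.89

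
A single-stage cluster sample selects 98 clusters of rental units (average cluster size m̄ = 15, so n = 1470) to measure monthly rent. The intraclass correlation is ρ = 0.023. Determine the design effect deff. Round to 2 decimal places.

deff = 1 + (15 − 1)·0.023 = 1 + 0.322 = 1.322.

1.32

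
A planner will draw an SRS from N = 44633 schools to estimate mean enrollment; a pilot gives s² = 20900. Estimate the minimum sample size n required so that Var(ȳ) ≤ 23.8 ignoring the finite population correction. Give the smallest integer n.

Without fpc, n₀ = s²/D = 20900/23.8 = 878.1513.
Rounding up, n = 879.

879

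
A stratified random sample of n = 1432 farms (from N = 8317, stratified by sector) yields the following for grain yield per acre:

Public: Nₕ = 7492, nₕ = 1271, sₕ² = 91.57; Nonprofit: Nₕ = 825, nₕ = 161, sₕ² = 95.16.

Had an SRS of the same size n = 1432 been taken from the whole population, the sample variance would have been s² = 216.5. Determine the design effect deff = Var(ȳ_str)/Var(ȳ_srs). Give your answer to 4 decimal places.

Var(ȳ_str) = Σ Wₕ²(1−fₕ)sₕ²/nₕ with Wₕ = Nₕ/8317:
  Public: (7492/8317)²·(1−1271/7492)·91.57/1271 = 0.048543628
  Nonprofit: (825/8317)²·(1−161/825)·95.16/161 = 0.0046807687
  → Var(ȳ_str) = 0.053224397.
Var(ȳ_srs) = (1 − 1432/8317)·216.5/1432 = 0.12515613.
deff = 0.053224397 / 0.12515613 = 0.4253.

0.4253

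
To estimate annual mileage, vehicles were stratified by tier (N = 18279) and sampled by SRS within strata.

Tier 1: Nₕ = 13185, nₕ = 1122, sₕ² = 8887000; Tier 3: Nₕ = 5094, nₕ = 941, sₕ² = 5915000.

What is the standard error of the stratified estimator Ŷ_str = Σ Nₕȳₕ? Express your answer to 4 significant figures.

1.180 × 10^6

Var(Ŷ_str) = Σₕ Nₕ²(1 − fₕ)sₕ²/nₕ.
Tier 1: 13185²·(1 − 1122/13185)·8887000/1122 = 1.2597889 × 10^12.
Tier 3: 5094²·(1 − 941/5094)·5915000/941 = 1.329799 × 10^11.
Sum = 1.3927688 × 10^12.
SE = √(1.3927688 × 10^12) = 1.180 × 10^6.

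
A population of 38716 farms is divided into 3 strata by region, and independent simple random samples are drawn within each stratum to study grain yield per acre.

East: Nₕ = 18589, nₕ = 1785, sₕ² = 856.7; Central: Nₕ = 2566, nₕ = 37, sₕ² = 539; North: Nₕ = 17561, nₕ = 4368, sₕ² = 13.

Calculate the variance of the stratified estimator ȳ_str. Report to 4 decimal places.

0.1635

Var(ȳ_str) = Σₕ Wₕ²(1 − fₕ)sₕ²/nₕ with Wₕ = Nₕ/N, N = 38716.
East: Wₕ = 0.48013741; term = 0.48013741²·(1 − 0.09602453)·856.7/1785 = 0.10001803.
Central: Wₕ = 0.06627751; term = 0.06627751²·(1 − 0.01441933)·539/37 = 0.063068363.
North: Wₕ = 0.45358508; term = 0.45358508²·(1 − 0.24873299)·13/4368 = 4.6001561 × 10^-4.
Sum = 0.16354641.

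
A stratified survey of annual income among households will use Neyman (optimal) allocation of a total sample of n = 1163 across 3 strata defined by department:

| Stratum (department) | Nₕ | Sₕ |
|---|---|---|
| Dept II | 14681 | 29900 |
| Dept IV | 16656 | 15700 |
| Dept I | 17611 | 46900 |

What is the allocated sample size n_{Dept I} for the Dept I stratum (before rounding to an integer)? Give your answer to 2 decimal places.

Neyman allocation: nₕ = n·NₕSₕ / Σⱼ NⱼSⱼ.
Σ NⱼSⱼ = 14681·29900 + 16656·15700 + 17611·46900 = 1.526417 × 10^9.
n_{Dept I} = 1163·17611·46900 / (1.526417 × 10^9) = 629.31.

629.31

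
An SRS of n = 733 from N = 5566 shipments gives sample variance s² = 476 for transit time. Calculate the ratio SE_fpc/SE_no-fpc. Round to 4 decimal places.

0.9318

f = n/N = 733/5566 = 0.13169242.
SE_no-fpc = √(s²/n) = 0.80584495; SE_fpc = √((1−f)s²/n) = 0.75091069.
Ratio = √(1−f) = 0.93183023.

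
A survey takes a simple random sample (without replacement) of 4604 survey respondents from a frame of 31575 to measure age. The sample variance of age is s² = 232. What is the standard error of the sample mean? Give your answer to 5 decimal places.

Under SRS without replacement, Var(ȳ) = (1 − f)·s²/n with f = n/N = 4604/31575 = 0.14581156.
Var(ȳ) = (1 − 0.14581156)·232/4604 = 0.85418844·0.050390964 = 0.043043379.
SE(ȳ) = √(0.043043379) = 0.20747.

0.20747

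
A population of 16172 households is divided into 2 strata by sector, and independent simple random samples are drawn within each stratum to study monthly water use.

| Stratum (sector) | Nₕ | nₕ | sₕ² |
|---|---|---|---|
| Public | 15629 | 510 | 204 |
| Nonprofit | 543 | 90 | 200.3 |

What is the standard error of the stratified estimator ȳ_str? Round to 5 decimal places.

Var(ȳ_str) = Σₕ Wₕ²(1 − fₕ)sₕ²/nₕ with Wₕ = Nₕ/N, N = 16172.
Public: Wₕ = 0.96642345; term = 0.96642345²·(1 − 0.03263165)·204/510 = 0.36139886.
Nonprofit: Wₕ = 0.03357655; term = 0.03357655²·(1 − 0.16574586)·200.3/90 = 0.0020931917.
Sum = 0.36349205.
SE = √(0.36349205) = 0.60290.

0.60290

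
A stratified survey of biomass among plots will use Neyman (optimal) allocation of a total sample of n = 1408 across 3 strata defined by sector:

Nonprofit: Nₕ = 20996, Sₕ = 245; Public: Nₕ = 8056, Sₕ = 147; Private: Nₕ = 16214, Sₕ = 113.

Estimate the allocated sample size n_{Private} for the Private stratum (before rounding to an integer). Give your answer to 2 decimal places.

Neyman allocation: nₕ = n·NₕSₕ / Σⱼ NⱼSⱼ.
Σ NⱼSⱼ = 20996·245 + 8056·147 + 16214·113 = 8.160434 × 10^6.
n_{Private} = 1408·16214·113 / (8.160434 × 10^6) = 316.12.

316.12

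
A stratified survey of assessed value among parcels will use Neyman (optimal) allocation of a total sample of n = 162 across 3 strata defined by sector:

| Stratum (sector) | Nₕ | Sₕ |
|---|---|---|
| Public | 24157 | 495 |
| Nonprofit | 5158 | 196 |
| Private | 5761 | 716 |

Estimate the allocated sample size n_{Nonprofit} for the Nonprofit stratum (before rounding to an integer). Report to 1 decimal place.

Neyman allocation: nₕ = n·NₕSₕ / Σⱼ NⱼSⱼ.
Σ NⱼSⱼ = 24157·495 + 5158·196 + 5761·716 = 1.7093559 × 10^7.
n_{Nonprofit} = 162·5158·196 / (1.7093559 × 10^7) = 9.6.

9.6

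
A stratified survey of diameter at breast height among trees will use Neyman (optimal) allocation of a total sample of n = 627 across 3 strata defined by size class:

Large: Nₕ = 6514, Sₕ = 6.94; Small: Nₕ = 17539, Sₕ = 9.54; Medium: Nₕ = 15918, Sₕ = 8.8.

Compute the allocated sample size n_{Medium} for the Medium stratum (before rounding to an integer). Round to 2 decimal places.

Neyman allocation: nₕ = n·NₕSₕ / Σⱼ NⱼSⱼ.
Σ NⱼSⱼ = 6514·6.94 + 17539·9.54 + 15918·8.8 = 352607.62.
n_{Medium} = 627·15918·8.8 / 352607.62 = 249.08.

249.08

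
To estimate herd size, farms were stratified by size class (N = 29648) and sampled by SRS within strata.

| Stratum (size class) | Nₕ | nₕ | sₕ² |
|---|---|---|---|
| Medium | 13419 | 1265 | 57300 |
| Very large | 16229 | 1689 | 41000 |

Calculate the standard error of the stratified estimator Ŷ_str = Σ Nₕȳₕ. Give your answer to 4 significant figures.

114500

Var(Ŷ_str) = Σₕ Nₕ²(1 − fₕ)sₕ²/nₕ.
Medium: 13419²·(1 − 1265/13419)·57300/1265 = 7.3876018 × 10^9.
Very large: 16229²·(1 − 1689/16229)·41000/1689 = 5.7280971 × 10^9.
Sum = 1.3115699 × 10^10.
SE = √(1.3115699 × 10^10) = 114500.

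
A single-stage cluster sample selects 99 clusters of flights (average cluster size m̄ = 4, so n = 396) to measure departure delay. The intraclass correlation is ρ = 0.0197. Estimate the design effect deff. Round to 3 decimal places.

deff = 1 + (4 − 1)·0.0197 = 1 + 0.0591 = 1.0591.

1.059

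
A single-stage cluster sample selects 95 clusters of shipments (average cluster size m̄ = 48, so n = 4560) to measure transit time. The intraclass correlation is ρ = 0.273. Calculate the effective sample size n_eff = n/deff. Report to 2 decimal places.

329.69

deff = 1 + (48 − 1)·0.273 = 1 + 12.831 = 13.831.
n_eff = 4560 / 13.831 = 329.69.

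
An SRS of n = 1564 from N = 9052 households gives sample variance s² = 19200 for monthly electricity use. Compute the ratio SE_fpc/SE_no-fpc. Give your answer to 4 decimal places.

0.9095

f = n/N = 1564/9052 = 0.17277950.
SE_no-fpc = √(s²/n) = 3.503743; SE_fpc = √((1−f)s²/n) = 3.1867125.
Ratio = √(1−f) = 0.90951663.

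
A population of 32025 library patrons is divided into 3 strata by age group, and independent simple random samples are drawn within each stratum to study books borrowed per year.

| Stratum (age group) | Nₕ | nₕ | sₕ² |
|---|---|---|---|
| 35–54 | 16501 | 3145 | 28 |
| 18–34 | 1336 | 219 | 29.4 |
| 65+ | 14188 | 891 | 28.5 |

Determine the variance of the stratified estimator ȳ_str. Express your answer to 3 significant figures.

Var(ȳ_str) = Σₕ Wₕ²(1 − fₕ)sₕ²/nₕ with Wₕ = Nₕ/N, N = 32025.
35–54: Wₕ = 0.51525371; term = 0.51525371²·(1 − 0.19059451)·28/3145 = 0.0019131357.
18–34: Wₕ = 0.04171741; term = 0.04171741²·(1 − 0.16392216)·29.4/219 = 1.9533703 × 10^-4.
65+: Wₕ = 0.44302888; term = 0.44302888²·(1 − 0.06279955)·28.5/891 = 0.0058838789.
Sum = 0.0079923516.

0.00799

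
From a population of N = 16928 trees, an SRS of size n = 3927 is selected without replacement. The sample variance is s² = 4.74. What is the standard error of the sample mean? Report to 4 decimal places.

Under SRS without replacement, Var(ȳ) = (1 − f)·s²/n with f = n/N = 3927/16928 = 0.23198251.
Var(ȳ) = (1 − 0.23198251)·4.74/3927 = 0.76801749·0.0012070283 = 9.2701881 × 10^-4.
SE(ȳ) = √(9.2701881 × 10^-4) = 0.0304.

0.0304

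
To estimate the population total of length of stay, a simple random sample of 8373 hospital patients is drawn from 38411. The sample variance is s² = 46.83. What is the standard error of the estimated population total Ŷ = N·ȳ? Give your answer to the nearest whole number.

2540

Var(Ŷ) = N²·Var(ȳ) = N²·(1 − n/N)·s²/n.
f = 8373/38411 = 0.21798443; Var(ȳ) = 0.78201557·46.83/8373 = 0.0043737954.
Var(Ŷ) = 38411² · 0.0043737954 = 6.4531193 × 10^6.
SE(Ŷ) = √(6.4531193 × 10^6) = 2540.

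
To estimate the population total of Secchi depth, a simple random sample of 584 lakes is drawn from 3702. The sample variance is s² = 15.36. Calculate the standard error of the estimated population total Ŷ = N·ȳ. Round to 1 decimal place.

Var(Ŷ) = N²·Var(ȳ) = N²·(1 − n/N)·s²/n.
f = 584/3702 = 0.15775257; Var(ȳ) = 0.84224743·15.36/584 = 0.022152261.
Var(Ŷ) = 3702² · 0.022152261 = 303592.4.
SE(Ŷ) = √(303592.4) = 551.0.

551.0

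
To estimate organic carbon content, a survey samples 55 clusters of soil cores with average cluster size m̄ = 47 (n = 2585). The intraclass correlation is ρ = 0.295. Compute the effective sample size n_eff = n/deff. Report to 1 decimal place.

177.4

deff = 1 + (47 − 1)·0.295 = 1 + 13.57 = 14.57.
n_eff = 2585 / 14.57 = 177.4.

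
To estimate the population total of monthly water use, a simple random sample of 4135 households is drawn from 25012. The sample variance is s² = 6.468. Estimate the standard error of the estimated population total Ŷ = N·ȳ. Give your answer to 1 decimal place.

903.8

Var(Ŷ) = N²·Var(ȳ) = N²·(1 − n/N)·s²/n.
f = 4135/25012 = 0.16532065; Var(ȳ) = 0.83467935·6.468/4135 = 0.0013056121.
Var(Ŷ) = 25012² · 0.0013056121 = 816791.12.
SE(Ŷ) = √(816791.12) = 903.8.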